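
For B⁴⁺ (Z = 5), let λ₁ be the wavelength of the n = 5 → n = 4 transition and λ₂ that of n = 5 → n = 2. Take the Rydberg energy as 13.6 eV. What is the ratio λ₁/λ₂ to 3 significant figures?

9.33

λ ∝ 1/ΔE ∝ 1/(1/n_f² − 1/n_i²), and the Z² and hc factors cancel in the ratio.
λ₁/λ₂ = (1/2² − 1/5²)/(1/4² − 1/5²) = 0.2100/0.02250 = 9.33.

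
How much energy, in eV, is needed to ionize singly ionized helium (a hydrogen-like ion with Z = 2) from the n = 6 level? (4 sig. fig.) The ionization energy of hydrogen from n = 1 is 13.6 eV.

E_n = −13.6 Z²/n² = −54.40/n² eV for Z = 2.
E_6 = −54.40/36 = −1.511 eV, so ionization (to E = 0) requires 1.511 eV.

1.511 eV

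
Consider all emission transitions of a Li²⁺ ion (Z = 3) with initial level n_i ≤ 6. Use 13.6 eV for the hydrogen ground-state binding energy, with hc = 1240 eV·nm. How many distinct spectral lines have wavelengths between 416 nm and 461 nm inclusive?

Enumerate all n_i → n_f pairs with 1 ≤ n_f < n_i ≤ 6 and compute λ = 1240 / [13.6·9·(1/n_f² − 1/n_i²)].
Lines falling in [416, 461] nm: 5→4 (450.3 nm).

1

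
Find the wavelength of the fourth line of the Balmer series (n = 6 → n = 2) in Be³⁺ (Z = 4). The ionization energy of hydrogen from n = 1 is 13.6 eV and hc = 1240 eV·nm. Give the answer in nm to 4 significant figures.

The Balmer series terminates on n_f = 2; the fourth line has n_i = 2+4 = 6.
ΔE = 217.6 × (1/2² − 1/6²) = 48.36 eV.
λ = 1240 / 48.36 = 25.64 nm.

25.64 nm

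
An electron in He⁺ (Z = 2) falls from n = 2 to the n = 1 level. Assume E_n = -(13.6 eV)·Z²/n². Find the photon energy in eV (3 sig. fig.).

40.8 eV

The Bohr energies scale as Z², so for Z = 2: E_n = −54.40/n² eV.
E_2 = −54.40/4 = −13.60 eV and E_1 = −54.40/1 = −54.40 eV.
The photon energy is |E_2 − E_1| = 40.8 eV.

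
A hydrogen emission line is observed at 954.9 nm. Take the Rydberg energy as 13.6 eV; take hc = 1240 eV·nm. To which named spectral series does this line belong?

ΔE = 1240/954.9 = 1.299 eV.
This matches 13.6 × (1/3² − 1/8²), so n_f = 3: the Paschen series.

Paschen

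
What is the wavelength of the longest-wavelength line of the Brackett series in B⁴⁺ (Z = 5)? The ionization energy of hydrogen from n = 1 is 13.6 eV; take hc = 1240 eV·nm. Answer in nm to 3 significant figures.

162 nm

The Brackett series terminates on n_f = 4; the first line has n_i = 4+1 = 5.
ΔE = 340.0 × (1/4² − 1/5²) = 7.650 eV.
λ = 1240 / 7.650 = 162 nm.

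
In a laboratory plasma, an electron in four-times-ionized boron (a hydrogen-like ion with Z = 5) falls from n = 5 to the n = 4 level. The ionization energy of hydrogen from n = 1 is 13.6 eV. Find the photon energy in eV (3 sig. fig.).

The Bohr energies scale as Z², so for Z = 5: E_n = −340.0/n² eV.
E_5 = −340.0/25 = −13.60 eV and E_4 = −340.0/16 = −21.25 eV.
The photon energy is |E_5 − E_4| = 7.65 eV.

7.65 eV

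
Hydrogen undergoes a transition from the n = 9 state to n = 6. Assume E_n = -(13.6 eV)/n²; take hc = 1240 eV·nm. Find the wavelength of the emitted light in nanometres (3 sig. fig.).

ΔE = 13.60 × (1/6² − 1/9²) = 13.60 × 0.01543 = 0.2099 eV.
λ = hc/ΔE = 1240 / 0.2099 = 5910 nm.

5910 nm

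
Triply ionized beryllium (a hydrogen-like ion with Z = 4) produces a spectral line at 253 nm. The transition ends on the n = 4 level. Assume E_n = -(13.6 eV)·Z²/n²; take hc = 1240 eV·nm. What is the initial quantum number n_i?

n_i = 5

The photon energy is ΔE = hc/λ = 1240 / 253 = 4.901 eV.
With Z = 4, ΔE = 217.6 × (1/n_f² − 1/n_i²), so 1/n_f² − 1/n_i² = 0.02252.
With n_f = 4: 1/n_i² = 1/16 − 0.02252 = 0.03998, so n_i ≈ 5.00.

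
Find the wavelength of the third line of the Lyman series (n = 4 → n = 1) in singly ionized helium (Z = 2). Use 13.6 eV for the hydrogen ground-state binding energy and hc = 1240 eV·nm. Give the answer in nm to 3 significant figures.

24.3 nm

The Lyman series terminates on n_f = 1; the third line has n_i = 1+3 = 4.
ΔE = 54.40 × (1/1² − 1/4²) = 51.00 eV.
λ = 1240 / 51.00 = 24.3 nm.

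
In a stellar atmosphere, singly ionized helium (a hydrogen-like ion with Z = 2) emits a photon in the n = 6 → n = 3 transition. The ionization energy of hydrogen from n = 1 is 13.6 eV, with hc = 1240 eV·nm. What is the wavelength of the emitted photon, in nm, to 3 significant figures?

274 nm

For Z = 2 the level energies scale as Z², so the effective Rydberg energy is 13.6 × 4 = 54.40 eV.
ΔE = 54.40 × (1/3² − 1/6²) = 54.40 × 0.08333 = 4.533 eV.
λ = hc/ΔE = 1240 / 4.533 = 274 nm.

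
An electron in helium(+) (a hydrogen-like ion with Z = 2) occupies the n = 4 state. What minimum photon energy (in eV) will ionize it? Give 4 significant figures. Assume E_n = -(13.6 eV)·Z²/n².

E_n = −13.6 Z²/n² = −54.40/n² eV for Z = 2.
E_4 = −54.40/16 = −3.400 eV, so ionization (to E = 0) requires 3.400 eV.

3.400 eV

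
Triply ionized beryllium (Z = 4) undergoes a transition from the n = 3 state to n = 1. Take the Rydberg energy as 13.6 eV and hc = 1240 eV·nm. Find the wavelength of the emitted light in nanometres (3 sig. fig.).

6.41 nm

For Z = 4 the level energies scale as Z², so the effective Rydberg energy is 13.6 × 16 = 217.6 eV.
ΔE = 217.6 × (1/1² − 1/3²) = 217.6 × 0.8889 = 193.4 eV.
λ = hc/ΔE = 1240 / 193.4 = 6.41 nm.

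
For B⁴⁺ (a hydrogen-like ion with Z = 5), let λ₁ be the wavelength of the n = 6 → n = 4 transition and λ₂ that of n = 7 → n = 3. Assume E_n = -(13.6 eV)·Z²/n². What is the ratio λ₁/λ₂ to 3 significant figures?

λ ∝ 1/ΔE ∝ 1/(1/n_f² − 1/n_i²), and the Z² and hc factors cancel in the ratio.
λ₁/λ₂ = (1/3² − 1/7²)/(1/4² − 1/6²) = 0.09070/0.03472 = 2.61.

2.61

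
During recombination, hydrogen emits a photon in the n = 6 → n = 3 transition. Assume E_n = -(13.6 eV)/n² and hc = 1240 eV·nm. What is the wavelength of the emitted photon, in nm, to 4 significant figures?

ΔE = 13.60 × (1/3² − 1/6²) = 13.60 × 0.08333 = 1.133 eV.
λ = hc/ΔE = 1240 / 1.133 = 1094 nm.

1094 nm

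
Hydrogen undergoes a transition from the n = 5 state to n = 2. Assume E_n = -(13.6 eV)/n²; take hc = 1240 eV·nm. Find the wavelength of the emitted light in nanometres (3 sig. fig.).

ΔE = 13.60 × (1/2² − 1/5²) = 13.60 × 0.2100 = 2.856 eV.
λ = hc/ΔE = 1240 / 2.856 = 434 nm.
This line belongs to the Balmer series.

434 nm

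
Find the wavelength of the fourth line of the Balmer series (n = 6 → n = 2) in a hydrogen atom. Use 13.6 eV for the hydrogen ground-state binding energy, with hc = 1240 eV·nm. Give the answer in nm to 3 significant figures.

The Balmer series terminates on n_f = 2; the fourth line has n_i = 2+4 = 6.
ΔE = 13.60 × (1/2² − 1/6²) = 3.022 eV.
λ = 1240 / 3.022 = 410 nm.

410 nm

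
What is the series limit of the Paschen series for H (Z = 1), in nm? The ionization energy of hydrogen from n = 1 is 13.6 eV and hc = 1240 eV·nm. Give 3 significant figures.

821 nm

The Paschen series has lower level n_f = 3; the series limit corresponds to n_i → ∞.
ΔE_max = 13.6 × 1 / 3² = 1.511 eV.
λ_min = 1240 / 1.511 = 821 nm.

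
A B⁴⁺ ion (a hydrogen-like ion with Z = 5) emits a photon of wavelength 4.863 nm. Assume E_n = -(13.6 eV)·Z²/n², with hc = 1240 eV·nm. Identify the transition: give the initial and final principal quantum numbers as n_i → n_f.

The photon energy is ΔE = hc/λ = 1240 / 4.863 = 255.0 eV.
With Z = 5, ΔE = 340.0 × (1/n_f² − 1/n_i²), so 1/n_f² − 1/n_i² = 0.7500.
Trying n_f = 1 gives 1/n_i² = 0.2500, i.e. n_i ≈ 2; this pair matches.

n_i = 2, n_f = 1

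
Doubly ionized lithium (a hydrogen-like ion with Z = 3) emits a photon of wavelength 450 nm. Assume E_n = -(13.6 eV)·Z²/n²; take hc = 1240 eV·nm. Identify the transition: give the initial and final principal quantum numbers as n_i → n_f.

n_i = 5, n_f = 4

The photon energy is ΔE = hc/λ = 1240 / 450 = 2.756 eV.
With Z = 3, ΔE = 122.4 × (1/n_f² − 1/n_i²), so 1/n_f² − 1/n_i² = 0.02251.
Trying n_f = 4 gives 1/n_i² = 0.03999, i.e. n_i ≈ 5; this pair matches.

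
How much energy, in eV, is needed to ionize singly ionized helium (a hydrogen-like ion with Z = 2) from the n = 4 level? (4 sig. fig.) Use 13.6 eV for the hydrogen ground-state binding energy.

3.400 eV

E_n = −13.6 Z²/n² = −54.40/n² eV for Z = 2.
E_4 = −54.40/16 = −3.400 eV, so ionization (to E = 0) requires 3.400 eV.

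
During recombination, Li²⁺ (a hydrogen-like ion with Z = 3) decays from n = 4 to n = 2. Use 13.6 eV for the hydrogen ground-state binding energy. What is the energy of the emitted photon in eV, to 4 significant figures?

The Bohr energies scale as Z², so for Z = 3: E_n = −122.4/n² eV.
E_4 = −122.4/16 = −7.650 eV and E_2 = −122.4/4 = −30.60 eV.
The photon energy is |E_4 − E_2| = 22.95 eV.

22.95 eV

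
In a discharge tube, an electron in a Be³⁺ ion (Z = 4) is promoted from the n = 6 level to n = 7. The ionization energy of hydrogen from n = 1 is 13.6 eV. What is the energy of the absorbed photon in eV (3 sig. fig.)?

The Bohr energies scale as Z², so for Z = 4: E_n = −217.6/n² eV.
E_7 = −217.6/49 = −4.441 eV and E_6 = −217.6/36 = −6.044 eV.
The photon energy is |E_7 − E_6| = 1.60 eV.

1.60 eV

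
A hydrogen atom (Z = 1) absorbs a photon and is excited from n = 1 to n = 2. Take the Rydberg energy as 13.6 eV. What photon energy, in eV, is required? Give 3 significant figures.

E_2 = −13.60/4 = −3.400 eV and E_1 = −13.60/1 = −13.60 eV.
The photon energy is |E_2 − E_1| = 10.2 eV.

10.2 eV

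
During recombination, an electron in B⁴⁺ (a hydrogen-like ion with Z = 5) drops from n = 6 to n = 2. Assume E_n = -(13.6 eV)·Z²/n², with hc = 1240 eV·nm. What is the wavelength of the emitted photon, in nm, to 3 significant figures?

For Z = 5 the level energies scale as Z², so the effective Rydberg energy is 13.6 × 25 = 340.0 eV.
ΔE = 340.0 × (1/2² − 1/6²) = 340.0 × 0.2222 = 75.56 eV.
λ = hc/ΔE = 1240 / 75.56 = 16.4 nm.

16.4 nm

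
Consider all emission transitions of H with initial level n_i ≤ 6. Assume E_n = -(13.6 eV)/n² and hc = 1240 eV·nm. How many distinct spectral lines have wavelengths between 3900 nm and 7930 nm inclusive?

2

Enumerate all n_i → n_f pairs with 1 ≤ n_f < n_i ≤ 6 and compute λ = 1240 / [13.6·1·(1/n_f² − 1/n_i²)].
Lines falling in [3900, 7930] nm: 5→4 (4052 nm), 6→5 (7460 nm).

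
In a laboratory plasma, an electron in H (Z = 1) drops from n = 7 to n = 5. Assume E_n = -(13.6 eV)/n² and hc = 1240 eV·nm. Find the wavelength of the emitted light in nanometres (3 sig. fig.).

4650 nm

ΔE = 13.60 × (1/5² − 1/7²) = 13.60 × 0.01959 = 0.2664 eV.
λ = hc/ΔE = 1240 / 0.2664 = 4650 nm.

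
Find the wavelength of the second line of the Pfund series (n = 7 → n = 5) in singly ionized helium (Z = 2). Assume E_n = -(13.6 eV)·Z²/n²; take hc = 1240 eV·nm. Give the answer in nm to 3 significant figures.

1160 nm

The Pfund series terminates on n_f = 5; the second line has n_i = 5+2 = 7.
ΔE = 54.40 × (1/5² − 1/7²) = 1.066 eV.
λ = 1240 / 1.066 = 1160 nm.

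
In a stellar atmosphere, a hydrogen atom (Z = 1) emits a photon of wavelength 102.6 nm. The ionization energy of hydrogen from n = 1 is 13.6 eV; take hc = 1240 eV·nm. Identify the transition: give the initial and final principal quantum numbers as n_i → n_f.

n_i = 3, n_f = 1

The photon energy is ΔE = hc/λ = 1240 / 102.6 = 12.09 eV.
With Z = 1, ΔE = 13.60 × (1/n_f² − 1/n_i²), so 1/n_f² − 1/n_i² = 0.8887.
Trying n_f = 1 gives 1/n_i² = 0.1113, i.e. n_i ≈ 3; this pair matches.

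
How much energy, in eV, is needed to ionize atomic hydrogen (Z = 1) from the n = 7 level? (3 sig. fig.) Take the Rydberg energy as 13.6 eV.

0.278 eV

E_7 = −13.60/49 = −0.278 eV, so ionization (to E = 0) requires 0.278 eV.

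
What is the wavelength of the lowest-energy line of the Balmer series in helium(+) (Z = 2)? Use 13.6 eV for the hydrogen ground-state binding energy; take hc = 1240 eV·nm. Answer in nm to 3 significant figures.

164 nm

The Balmer series terminates on n_f = 2; the first line has n_i = 2+1 = 3.
ΔE = 54.40 × (1/2² − 1/3²) = 7.556 eV.
λ = 1240 / 7.556 = 164 nm.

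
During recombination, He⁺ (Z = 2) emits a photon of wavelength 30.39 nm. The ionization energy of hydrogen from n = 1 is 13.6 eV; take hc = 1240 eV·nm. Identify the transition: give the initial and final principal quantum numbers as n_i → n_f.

The photon energy is ΔE = hc/λ = 1240 / 30.39 = 40.80 eV.
With Z = 2, ΔE = 54.40 × (1/n_f² − 1/n_i²), so 1/n_f² − 1/n_i² = 0.7501.
Trying n_f = 1 gives 1/n_i² = 0.2499, i.e. n_i ≈ 2; this pair matches.

n_i = 2, n_f = 1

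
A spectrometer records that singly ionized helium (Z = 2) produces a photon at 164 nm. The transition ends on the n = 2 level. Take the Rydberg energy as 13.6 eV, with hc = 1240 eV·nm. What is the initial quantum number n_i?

n_i = 3

The photon energy is ΔE = hc/λ = 1240 / 164 = 7.561 eV.
With Z = 2, ΔE = 54.40 × (1/n_f² − 1/n_i²), so 1/n_f² − 1/n_i² = 0.1390.
With n_f = 2: 1/n_i² = 1/4 − 0.1390 = 0.1110, so n_i ≈ 3.00.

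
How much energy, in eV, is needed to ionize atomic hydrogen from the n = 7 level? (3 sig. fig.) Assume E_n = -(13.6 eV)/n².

0.278 eV

E_7 = −13.60/49 = −0.278 eV, so ionization (to E = 0) requires 0.278 eV.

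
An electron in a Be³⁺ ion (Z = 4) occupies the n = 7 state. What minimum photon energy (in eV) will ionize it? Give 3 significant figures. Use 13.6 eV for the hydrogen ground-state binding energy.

4.44 eV

E_n = −13.6 Z²/n² = −217.6/n² eV for Z = 4.
E_7 = −217.6/49 = −4.44 eV, so ionization (to E = 0) requires 4.44 eV.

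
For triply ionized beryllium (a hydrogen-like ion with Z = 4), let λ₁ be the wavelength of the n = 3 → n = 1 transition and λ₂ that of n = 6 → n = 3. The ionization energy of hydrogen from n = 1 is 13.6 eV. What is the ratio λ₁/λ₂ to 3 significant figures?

0.0938

λ ∝ 1/ΔE ∝ 1/(1/n_f² − 1/n_i²), and the Z² and hc factors cancel in the ratio.
λ₁/λ₂ = (1/3² − 1/6²)/(1/1² − 1/3²) = 0.08333/0.8889 = 0.0938.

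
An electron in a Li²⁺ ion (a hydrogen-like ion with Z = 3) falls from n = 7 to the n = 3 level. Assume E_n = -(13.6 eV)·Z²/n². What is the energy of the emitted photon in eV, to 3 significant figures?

The Bohr energies scale as Z², so for Z = 3: E_n = −122.4/n² eV.
E_7 = −122.4/49 = −2.498 eV and E_3 = −122.4/9 = −13.60 eV.
The photon energy is |E_7 − E_3| = 11.1 eV.

11.1 eV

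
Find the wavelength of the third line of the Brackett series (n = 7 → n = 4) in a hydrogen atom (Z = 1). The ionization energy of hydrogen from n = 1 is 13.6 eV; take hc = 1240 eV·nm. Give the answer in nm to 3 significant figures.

The Brackett series terminates on n_f = 4; the third line has n_i = 4+3 = 7.
ΔE = 13.60 × (1/4² − 1/7²) = 0.5724 eV.
λ = 1240 / 0.5724 = 2170 nm.

2170 nm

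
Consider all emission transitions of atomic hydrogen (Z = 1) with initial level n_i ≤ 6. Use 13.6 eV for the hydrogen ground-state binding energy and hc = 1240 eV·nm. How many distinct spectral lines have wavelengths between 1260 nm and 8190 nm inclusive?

5

Enumerate all n_i → n_f pairs with 1 ≤ n_f < n_i ≤ 6 and compute λ = 1240 / [13.6·1·(1/n_f² − 1/n_i²)].
Lines falling in [1260, 8190] nm: 5→3 (1282 nm), 4→3 (1876 nm), 6→4 (2626 nm), 5→4 (4052 nm), 6→5 (7460 nm).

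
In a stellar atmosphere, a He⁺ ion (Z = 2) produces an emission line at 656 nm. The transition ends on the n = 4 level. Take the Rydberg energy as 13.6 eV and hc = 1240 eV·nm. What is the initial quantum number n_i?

n_i = 6

The photon energy is ΔE = hc/λ = 1240 / 656 = 1.890 eV.
With Z = 2, ΔE = 54.40 × (1/n_f² − 1/n_i²), so 1/n_f² − 1/n_i² = 0.03475.
With n_f = 4: 1/n_i² = 1/16 − 0.03475 = 0.02775, so n_i ≈ 6.00.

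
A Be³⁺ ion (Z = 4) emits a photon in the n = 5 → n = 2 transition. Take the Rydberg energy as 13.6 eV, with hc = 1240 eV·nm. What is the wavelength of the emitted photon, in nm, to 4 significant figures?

For Z = 4 the level energies scale as Z², so the effective Rydberg energy is 13.6 × 16 = 217.6 eV.
ΔE = 217.6 × (1/2² − 1/5²) = 217.6 × 0.2100 = 45.70 eV.
λ = hc/ΔE = 1240 / 45.70 = 27.14 nm.

27.14 nm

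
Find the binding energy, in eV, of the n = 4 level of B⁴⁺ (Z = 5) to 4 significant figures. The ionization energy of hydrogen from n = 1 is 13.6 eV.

E_n = −13.6 Z²/n² = −340.0/n² eV for Z = 5.
E_4 = −340.0/16 = −21.25 eV, so ionization (to E = 0) requires 21.25 eV.

21.25 eV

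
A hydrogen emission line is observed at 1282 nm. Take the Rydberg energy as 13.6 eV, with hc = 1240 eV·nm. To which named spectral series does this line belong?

ΔE = 1240/1282 = 0.9672 eV.
This matches 13.6 × (1/3² − 1/5²), so n_f = 3: the Paschen series.

Paschen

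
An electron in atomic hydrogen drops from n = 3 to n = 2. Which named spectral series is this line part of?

Balmer

The series is set by the lower level: n_f = 2 is the Balmer series.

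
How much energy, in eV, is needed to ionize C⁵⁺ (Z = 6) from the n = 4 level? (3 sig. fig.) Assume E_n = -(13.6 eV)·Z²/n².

E_n = −13.6 Z²/n² = −489.6/n² eV for Z = 6.
E_4 = −489.6/16 = −30.6 eV, so ionization (to E = 0) requires 30.6 eV.

30.6 eV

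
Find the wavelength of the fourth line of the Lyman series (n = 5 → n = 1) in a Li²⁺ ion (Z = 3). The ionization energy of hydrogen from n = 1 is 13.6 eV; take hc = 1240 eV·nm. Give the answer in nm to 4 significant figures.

The Lyman series terminates on n_f = 1; the fourth line has n_i = 1+4 = 5.
ΔE = 122.4 × (1/1² − 1/5²) = 117.5 eV.
λ = 1240 / 117.5 = 10.55 nm.

10.55 nm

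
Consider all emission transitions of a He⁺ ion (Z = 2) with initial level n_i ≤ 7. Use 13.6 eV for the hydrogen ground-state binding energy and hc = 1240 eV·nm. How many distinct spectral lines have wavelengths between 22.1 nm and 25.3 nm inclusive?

Enumerate all n_i → n_f pairs with 1 ≤ n_f < n_i ≤ 7 and compute λ = 1240 / [13.6·4·(1/n_f² − 1/n_i²)].
Lines falling in [22.1, 25.3] nm: 7→1 (23.27 nm), 6→1 (23.45 nm), 5→1 (23.74 nm), 4→1 (24.31 nm).

4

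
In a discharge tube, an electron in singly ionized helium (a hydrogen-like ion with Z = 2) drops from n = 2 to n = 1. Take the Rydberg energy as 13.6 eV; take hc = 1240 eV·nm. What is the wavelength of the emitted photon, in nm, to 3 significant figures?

For Z = 2 the level energies scale as Z², so the effective Rydberg energy is 13.6 × 4 = 54.40 eV.
ΔE = 54.40 × (1/1² − 1/2²) = 54.40 × 0.7500 = 40.80 eV.
λ = hc/ΔE = 1240 / 40.80 = 30.4 nm.

30.4 nm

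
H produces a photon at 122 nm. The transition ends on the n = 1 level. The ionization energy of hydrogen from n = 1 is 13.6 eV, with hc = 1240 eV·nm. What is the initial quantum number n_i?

n_i = 2

The photon energy is ΔE = hc/λ = 1240 / 122 = 10.16 eV.
With Z = 1, ΔE = 13.60 × (1/n_f² − 1/n_i²), so 1/n_f² − 1/n_i² = 0.7473.
With n_f = 1: 1/n_i² = 1/1 − 0.7473 = 0.2527, so n_i ≈ 1.99.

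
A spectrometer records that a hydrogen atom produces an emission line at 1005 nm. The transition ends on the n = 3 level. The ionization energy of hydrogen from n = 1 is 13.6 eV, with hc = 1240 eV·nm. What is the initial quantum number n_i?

n_i = 7

The photon energy is ΔE = hc/λ = 1240 / 1005 = 1.234 eV.
With Z = 1, ΔE = 13.60 × (1/n_f² − 1/n_i²), so 1/n_f² − 1/n_i² = 0.09072.
With n_f = 3: 1/n_i² = 1/9 − 0.09072 = 0.02039, so n_i ≈ 7.00.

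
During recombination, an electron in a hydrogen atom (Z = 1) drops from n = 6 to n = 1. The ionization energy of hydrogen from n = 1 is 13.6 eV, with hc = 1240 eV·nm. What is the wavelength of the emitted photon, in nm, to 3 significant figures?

93.8 nm

ΔE = 13.60 × (1/1² − 1/6²) = 13.60 × 0.9722 = 13.22 eV.
λ = hc/ΔE = 1240 / 13.22 = 93.8 nm.
This line belongs to the Lyman series.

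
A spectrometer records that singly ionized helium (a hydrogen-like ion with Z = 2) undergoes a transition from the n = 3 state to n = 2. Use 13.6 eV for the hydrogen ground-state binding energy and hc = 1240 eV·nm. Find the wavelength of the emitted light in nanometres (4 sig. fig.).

For Z = 2 the level energies scale as Z², so the effective Rydberg energy is 13.6 × 4 = 54.40 eV.
ΔE = 54.40 × (1/2² − 1/3²) = 54.40 × 0.1389 = 7.556 eV.
λ = hc/ΔE = 1240 / 7.556 = 164.1 nm.

164.1 nm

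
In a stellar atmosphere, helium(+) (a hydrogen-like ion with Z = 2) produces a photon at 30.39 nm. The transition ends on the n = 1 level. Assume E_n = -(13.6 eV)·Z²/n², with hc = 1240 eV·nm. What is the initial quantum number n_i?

n_i = 2

The photon energy is ΔE = hc/λ = 1240 / 30.39 = 40.80 eV.
With Z = 2, ΔE = 54.40 × (1/n_f² − 1/n_i²), so 1/n_f² − 1/n_i² = 0.7501.
With n_f = 1: 1/n_i² = 1/1 − 0.7501 = 0.2499, so n_i ≈ 2.00.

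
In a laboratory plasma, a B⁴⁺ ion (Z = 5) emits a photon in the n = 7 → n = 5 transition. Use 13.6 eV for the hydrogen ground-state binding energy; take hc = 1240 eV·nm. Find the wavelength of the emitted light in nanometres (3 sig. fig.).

For Z = 5 the level energies scale as Z², so the effective Rydberg energy is 13.6 × 25 = 340.0 eV.
ΔE = 340.0 × (1/5² − 1/7²) = 340.0 × 0.01959 = 6.661 eV.
λ = hc/ΔE = 1240 / 6.661 = 186 nm.

186 nm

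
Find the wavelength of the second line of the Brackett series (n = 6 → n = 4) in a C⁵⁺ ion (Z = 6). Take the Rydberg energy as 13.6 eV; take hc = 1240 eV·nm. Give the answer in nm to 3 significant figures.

72.9 nm

The Brackett series terminates on n_f = 4; the second line has n_i = 4+2 = 6.
ΔE = 489.6 × (1/4² − 1/6²) = 17.00 eV.
λ = 1240 / 17.00 = 72.9 nm.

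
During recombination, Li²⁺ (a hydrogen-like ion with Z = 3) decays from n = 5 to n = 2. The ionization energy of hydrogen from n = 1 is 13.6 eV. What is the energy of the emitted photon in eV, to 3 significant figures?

The Bohr energies scale as Z², so for Z = 3: E_n = −122.4/n² eV.
E_5 = −122.4/25 = −4.896 eV and E_2 = −122.4/4 = −30.60 eV.
The photon energy is |E_5 − E_2| = 25.7 eV.

25.7 eV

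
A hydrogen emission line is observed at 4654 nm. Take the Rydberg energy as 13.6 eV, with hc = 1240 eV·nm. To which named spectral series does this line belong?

ΔE = 1240/4654 = 0.2664 eV.
This matches 13.6 × (1/5² − 1/7²), so n_f = 5: the Pfund series.

Pfund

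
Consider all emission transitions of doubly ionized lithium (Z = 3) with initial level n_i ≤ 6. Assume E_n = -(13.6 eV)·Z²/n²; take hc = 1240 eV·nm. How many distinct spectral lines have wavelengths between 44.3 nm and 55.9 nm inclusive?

Enumerate all n_i → n_f pairs with 1 ≤ n_f < n_i ≤ 6 and compute λ = 1240 / [13.6·9·(1/n_f² − 1/n_i²)].
Lines falling in [44.3, 55.9] nm: 6→2 (45.59 nm), 5→2 (48.24 nm), 4→2 (54.03 nm).

3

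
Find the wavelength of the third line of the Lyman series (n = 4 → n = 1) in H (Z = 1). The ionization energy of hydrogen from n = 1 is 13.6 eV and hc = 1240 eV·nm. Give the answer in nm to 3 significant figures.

97.3 nm

The Lyman series terminates on n_f = 1; the third line has n_i = 1+3 = 4.
ΔE = 13.60 × (1/1² − 1/4²) = 12.75 eV.
λ = 1240 / 12.75 = 97.3 nm.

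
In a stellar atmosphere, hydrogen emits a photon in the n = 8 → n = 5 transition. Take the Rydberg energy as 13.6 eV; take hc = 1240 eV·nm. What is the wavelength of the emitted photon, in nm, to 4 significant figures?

3741 nm

ΔE = 13.60 × (1/5² − 1/8²) = 13.60 × 0.02438 = 0.3315 eV.
λ = hc/ΔE = 1240 / 0.3315 = 3741 nm.
This line belongs to the Pfund series.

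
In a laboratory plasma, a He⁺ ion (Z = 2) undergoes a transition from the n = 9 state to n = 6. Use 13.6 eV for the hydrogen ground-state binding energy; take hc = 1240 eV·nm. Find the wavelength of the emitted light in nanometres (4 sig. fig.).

For Z = 2 the level energies scale as Z², so the effective Rydberg energy is 13.6 × 4 = 54.40 eV.
ΔE = 54.40 × (1/6² − 1/9²) = 54.40 × 0.01543 = 0.8395 eV.
λ = hc/ΔE = 1240 / 0.8395 = 1477 nm.

1477 nm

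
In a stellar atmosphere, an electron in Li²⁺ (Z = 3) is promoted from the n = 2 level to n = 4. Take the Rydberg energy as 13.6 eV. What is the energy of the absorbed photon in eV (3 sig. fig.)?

The Bohr energies scale as Z², so for Z = 3: E_n = −122.4/n² eV.
E_4 = −122.4/16 = −7.650 eV and E_2 = −122.4/4 = −30.60 eV.
The photon energy is |E_4 − E_2| = 23.0 eV.

23.0 eV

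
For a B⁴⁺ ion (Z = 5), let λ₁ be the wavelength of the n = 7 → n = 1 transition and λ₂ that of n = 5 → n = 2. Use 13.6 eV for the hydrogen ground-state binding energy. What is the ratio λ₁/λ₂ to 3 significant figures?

0.214

λ ∝ 1/ΔE ∝ 1/(1/n_f² − 1/n_i²), and the Z² and hc factors cancel in the ratio.
λ₁/λ₂ = (1/2² − 1/5²)/(1/1² − 1/7²) = 0.2100/0.9796 = 0.214.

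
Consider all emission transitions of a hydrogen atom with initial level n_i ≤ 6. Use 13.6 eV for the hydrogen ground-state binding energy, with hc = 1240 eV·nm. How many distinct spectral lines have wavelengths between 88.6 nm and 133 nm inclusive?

5

Enumerate all n_i → n_f pairs with 1 ≤ n_f < n_i ≤ 6 and compute λ = 1240 / [13.6·1·(1/n_f² − 1/n_i²)].
Lines falling in [88.6, 133] nm: 6→1 (93.78 nm), 5→1 (94.98 nm), 4→1 (97.25 nm), 3→1 (102.6 nm), 2→1 (121.6 nm).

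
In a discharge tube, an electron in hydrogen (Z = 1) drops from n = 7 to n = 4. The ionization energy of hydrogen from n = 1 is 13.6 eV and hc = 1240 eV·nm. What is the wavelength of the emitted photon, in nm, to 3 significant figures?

2170 nm

ΔE = 13.60 × (1/4² − 1/7²) = 13.60 × 0.04209 = 0.5724 eV.
λ = hc/ΔE = 1240 / 0.5724 = 2170 nm.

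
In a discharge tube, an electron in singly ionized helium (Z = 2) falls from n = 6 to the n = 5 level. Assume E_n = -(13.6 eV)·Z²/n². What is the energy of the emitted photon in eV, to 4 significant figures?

0.6649 eV

The Bohr energies scale as Z², so for Z = 2: E_n = −54.40/n² eV.
E_6 = −54.40/36 = −1.511 eV and E_5 = −54.40/25 = −2.176 eV.
The photon energy is |E_6 − E_5| = 0.6649 eV.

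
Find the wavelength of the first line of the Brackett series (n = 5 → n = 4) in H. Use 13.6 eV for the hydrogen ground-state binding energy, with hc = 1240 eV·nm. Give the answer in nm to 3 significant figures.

4050 nm

The Brackett series terminates on n_f = 4; the first line has n_i = 4+1 = 5.
ΔE = 13.60 × (1/4² − 1/5²) = 0.3060 eV.
λ = 1240 / 0.3060 = 4050 nm.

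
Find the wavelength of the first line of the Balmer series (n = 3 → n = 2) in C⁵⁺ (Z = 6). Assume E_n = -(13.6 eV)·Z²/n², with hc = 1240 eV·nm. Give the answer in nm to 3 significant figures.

The Balmer series terminates on n_f = 2; the first line has n_i = 2+1 = 3.
ΔE = 489.6 × (1/2² − 1/3²) = 68.00 eV.
λ = 1240 / 68.00 = 18.2 nm.

18.2 nm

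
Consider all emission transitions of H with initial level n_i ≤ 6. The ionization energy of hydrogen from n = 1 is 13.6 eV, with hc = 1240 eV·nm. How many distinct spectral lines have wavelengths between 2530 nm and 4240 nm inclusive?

2

Enumerate all n_i → n_f pairs with 1 ≤ n_f < n_i ≤ 6 and compute λ = 1240 / [13.6·1·(1/n_f² − 1/n_i²)].
Lines falling in [2530, 4240] nm: 6→4 (2626 nm), 5→4 (4052 nm).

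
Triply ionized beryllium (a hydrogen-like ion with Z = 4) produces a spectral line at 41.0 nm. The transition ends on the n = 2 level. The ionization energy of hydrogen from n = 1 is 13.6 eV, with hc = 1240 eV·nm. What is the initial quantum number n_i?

The photon energy is ΔE = hc/λ = 1240 / 41.0 = 30.24 eV.
With Z = 4, ΔE = 217.6 × (1/n_f² − 1/n_i²), so 1/n_f² − 1/n_i² = 0.1390.
With n_f = 2: 1/n_i² = 1/4 − 0.1390 = 0.1110, so n_i ≈ 3.00.

n_i = 3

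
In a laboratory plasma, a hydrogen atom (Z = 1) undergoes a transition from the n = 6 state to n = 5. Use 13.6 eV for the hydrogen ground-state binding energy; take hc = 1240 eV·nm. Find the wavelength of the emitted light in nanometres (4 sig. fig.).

7460 nm

ΔE = 13.60 × (1/5² − 1/6²) = 13.60 × 0.01222 = 0.1662 eV.
λ = hc/ΔE = 1240 / 0.1662 = 7460 nm.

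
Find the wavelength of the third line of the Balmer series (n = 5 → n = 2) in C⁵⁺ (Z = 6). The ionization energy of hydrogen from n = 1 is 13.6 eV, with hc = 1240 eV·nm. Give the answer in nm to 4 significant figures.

12.06 nm

The Balmer series terminates on n_f = 2; the third line has n_i = 2+3 = 5.
ΔE = 489.6 × (1/2² − 1/5²) = 102.8 eV.
λ = 1240 / 102.8 = 12.06 nm.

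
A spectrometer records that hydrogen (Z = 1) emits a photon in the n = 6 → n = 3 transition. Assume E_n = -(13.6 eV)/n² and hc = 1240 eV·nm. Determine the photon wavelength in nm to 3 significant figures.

ΔE = 13.60 × (1/3² − 1/6²) = 13.60 × 0.08333 = 1.133 eV.
λ = hc/ΔE = 1240 / 1.133 = 1090 nm.
This line belongs to the Paschen series.

1090 nm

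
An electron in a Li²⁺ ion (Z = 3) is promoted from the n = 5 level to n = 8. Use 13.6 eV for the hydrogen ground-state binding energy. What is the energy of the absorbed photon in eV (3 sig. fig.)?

2.98 eV

The Bohr energies scale as Z², so for Z = 3: E_n = −122.4/n² eV.
E_8 = −122.4/64 = −1.913 eV and E_5 = −122.4/25 = −4.896 eV.
The photon energy is |E_8 − E_5| = 2.98 eV.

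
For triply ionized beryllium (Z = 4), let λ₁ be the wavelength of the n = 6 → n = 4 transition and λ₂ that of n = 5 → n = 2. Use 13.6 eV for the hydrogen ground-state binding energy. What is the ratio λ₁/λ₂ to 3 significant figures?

6.05

λ ∝ 1/ΔE ∝ 1/(1/n_f² − 1/n_i²), and the Z² and hc factors cancel in the ratio.
λ₁/λ₂ = (1/2² − 1/5²)/(1/4² − 1/6²) = 0.2100/0.03472 = 6.05.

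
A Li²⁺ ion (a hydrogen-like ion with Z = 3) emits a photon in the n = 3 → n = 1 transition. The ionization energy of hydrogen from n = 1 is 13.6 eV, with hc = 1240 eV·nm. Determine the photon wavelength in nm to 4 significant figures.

11.40 nm

For Z = 3 the level energies scale as Z², so the effective Rydberg energy is 13.6 × 9 = 122.4 eV.
ΔE = 122.4 × (1/1² − 1/3²) = 122.4 × 0.8889 = 108.8 eV.
λ = hc/ΔE = 1240 / 108.8 = 11.40 nm.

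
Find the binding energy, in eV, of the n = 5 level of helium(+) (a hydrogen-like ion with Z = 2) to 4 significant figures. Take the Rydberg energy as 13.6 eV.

E_n = −13.6 Z²/n² = −54.40/n² eV for Z = 2.
E_5 = −54.40/25 = −2.176 eV, so ionization (to E = 0) requires 2.176 eV.

2.176 eV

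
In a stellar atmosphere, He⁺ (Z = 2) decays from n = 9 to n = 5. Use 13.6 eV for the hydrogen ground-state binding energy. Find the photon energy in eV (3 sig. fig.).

1.50 eV

The Bohr energies scale as Z², so for Z = 2: E_n = −54.40/n² eV.
E_9 = −54.40/81 = −0.6716 eV and E_5 = −54.40/25 = −2.176 eV.
The photon energy is |E_9 − E_5| = 1.50 eV.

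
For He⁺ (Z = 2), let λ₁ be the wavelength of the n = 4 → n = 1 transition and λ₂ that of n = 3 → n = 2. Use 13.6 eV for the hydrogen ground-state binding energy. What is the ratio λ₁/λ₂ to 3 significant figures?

λ ∝ 1/ΔE ∝ 1/(1/n_f² − 1/n_i²), and the Z² and hc factors cancel in the ratio.
λ₁/λ₂ = (1/2² − 1/3²)/(1/1² − 1/4²) = 0.1389/0.9375 = 0.148.

0.148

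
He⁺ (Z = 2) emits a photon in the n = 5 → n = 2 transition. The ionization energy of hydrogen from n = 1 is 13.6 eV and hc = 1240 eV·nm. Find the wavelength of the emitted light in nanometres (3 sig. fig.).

109 nm

For Z = 2 the level energies scale as Z², so the effective Rydberg energy is 13.6 × 4 = 54.40 eV.
ΔE = 54.40 × (1/2² − 1/5²) = 54.40 × 0.2100 = 11.42 eV.
λ = hc/ΔE = 1240 / 11.42 = 109 nm.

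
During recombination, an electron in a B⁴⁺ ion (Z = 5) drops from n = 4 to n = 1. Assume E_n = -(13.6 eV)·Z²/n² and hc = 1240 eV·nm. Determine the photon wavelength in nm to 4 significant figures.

For Z = 5 the level energies scale as Z², so the effective Rydberg energy is 13.6 × 25 = 340.0 eV.
ΔE = 340.0 × (1/1² − 1/4²) = 340.0 × 0.9375 = 318.8 eV.
λ = hc/ΔE = 1240 / 318.8 = 3.890 nm.

3.890 nm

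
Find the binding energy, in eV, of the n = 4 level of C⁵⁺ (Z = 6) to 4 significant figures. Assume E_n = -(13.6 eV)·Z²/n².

30.60 eV

E_n = −13.6 Z²/n² = −489.6/n² eV for Z = 6.
E_4 = −489.6/16 = −30.60 eV, so ionization (to E = 0) requires 30.60 eV.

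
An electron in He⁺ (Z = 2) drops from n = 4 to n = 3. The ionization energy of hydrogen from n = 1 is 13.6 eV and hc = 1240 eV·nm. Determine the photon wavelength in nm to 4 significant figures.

For Z = 2 the level energies scale as Z², so the effective Rydberg energy is 13.6 × 4 = 54.40 eV.
ΔE = 54.40 × (1/3² − 1/4²) = 54.40 × 0.04861 = 2.644 eV.
λ = hc/ΔE = 1240 / 2.644 = 468.9 nm.

468.9 nm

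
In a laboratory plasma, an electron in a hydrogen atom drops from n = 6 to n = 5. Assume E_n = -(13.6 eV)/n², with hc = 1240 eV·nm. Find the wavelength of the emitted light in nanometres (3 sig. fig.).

7460 nm

ΔE = 13.60 × (1/5² − 1/6²) = 13.60 × 0.01222 = 0.1662 eV.
λ = hc/ΔE = 1240 / 0.1662 = 7460 nm.
This line belongs to the Pfund series.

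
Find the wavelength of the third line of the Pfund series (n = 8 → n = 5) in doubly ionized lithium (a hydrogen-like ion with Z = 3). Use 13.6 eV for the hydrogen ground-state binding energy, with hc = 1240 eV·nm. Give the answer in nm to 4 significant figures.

The Pfund series terminates on n_f = 5; the third line has n_i = 5+3 = 8.
ΔE = 122.4 × (1/5² − 1/8²) = 2.984 eV.
λ = 1240 / 2.984 = 415.6 nm.

415.6 nm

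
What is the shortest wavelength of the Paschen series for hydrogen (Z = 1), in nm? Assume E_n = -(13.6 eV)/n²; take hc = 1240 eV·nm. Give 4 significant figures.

The Paschen series has lower level n_f = 3; the series limit corresponds to n_i → ∞.
ΔE_max = 13.6 × 1 / 3² = 1.511 eV.
λ_min = 1240 / 1.511 = 820.6 nm.

820.6 nm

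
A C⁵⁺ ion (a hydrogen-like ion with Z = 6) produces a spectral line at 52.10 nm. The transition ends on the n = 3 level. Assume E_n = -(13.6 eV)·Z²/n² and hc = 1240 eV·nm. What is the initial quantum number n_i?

The photon energy is ΔE = hc/λ = 1240 / 52.10 = 23.80 eV.
With Z = 6, ΔE = 489.6 × (1/n_f² − 1/n_i²), so 1/n_f² − 1/n_i² = 0.04861.
With n_f = 3: 1/n_i² = 1/9 − 0.04861 = 0.06250, so n_i ≈ 4.00.

n_i = 4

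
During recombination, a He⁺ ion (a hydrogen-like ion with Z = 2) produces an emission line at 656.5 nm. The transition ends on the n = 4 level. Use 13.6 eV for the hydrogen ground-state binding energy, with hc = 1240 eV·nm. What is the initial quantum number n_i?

n_i = 6

The photon energy is ΔE = hc/λ = 1240 / 656.5 = 1.889 eV.
With Z = 2, ΔE = 54.40 × (1/n_f² − 1/n_i²), so 1/n_f² − 1/n_i² = 0.03472.
With n_f = 4: 1/n_i² = 1/16 − 0.03472 = 0.02778, so n_i ≈ 6.00.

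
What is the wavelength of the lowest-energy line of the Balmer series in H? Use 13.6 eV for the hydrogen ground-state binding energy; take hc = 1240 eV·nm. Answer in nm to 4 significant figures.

656.5 nm

The Balmer series terminates on n_f = 2; the first line has n_i = 2+1 = 3.
ΔE = 13.60 × (1/2² − 1/3²) = 1.889 eV.
λ = 1240 / 1.889 = 656.5 nm.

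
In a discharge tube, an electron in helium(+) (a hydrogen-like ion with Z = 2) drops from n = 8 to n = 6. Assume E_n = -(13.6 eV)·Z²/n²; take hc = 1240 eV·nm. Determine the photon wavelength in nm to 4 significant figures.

1876 nm

For Z = 2 the level energies scale as Z², so the effective Rydberg energy is 13.6 × 4 = 54.40 eV.
ΔE = 54.40 × (1/6² − 1/8²) = 54.40 × 0.01215 = 0.6611 eV.
λ = hc/ΔE = 1240 / 0.6611 = 1876 nm.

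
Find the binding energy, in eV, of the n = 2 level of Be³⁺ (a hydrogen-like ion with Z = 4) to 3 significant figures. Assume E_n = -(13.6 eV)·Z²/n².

E_n = −13.6 Z²/n² = −217.6/n² eV for Z = 4.
E_2 = −217.6/4 = −54.4 eV, so ionization (to E = 0) requires 54.4 eV.

54.4 eV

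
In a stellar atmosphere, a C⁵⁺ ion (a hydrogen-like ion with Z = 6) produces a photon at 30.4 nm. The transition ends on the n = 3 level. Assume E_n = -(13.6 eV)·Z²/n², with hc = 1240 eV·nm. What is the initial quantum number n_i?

The photon energy is ΔE = hc/λ = 1240 / 30.4 = 40.79 eV.
With Z = 6, ΔE = 489.6 × (1/n_f² − 1/n_i²), so 1/n_f² − 1/n_i² = 0.08331.
With n_f = 3: 1/n_i² = 1/9 − 0.08331 = 0.02780, so n_i ≈ 6.00.

n_i = 6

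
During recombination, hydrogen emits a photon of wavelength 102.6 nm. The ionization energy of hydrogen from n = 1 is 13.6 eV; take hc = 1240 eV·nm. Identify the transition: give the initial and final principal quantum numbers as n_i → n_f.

The photon energy is ΔE = hc/λ = 1240 / 102.6 = 12.09 eV.
With Z = 1, ΔE = 13.60 × (1/n_f² − 1/n_i²), so 1/n_f² − 1/n_i² = 0.8887.
Trying n_f = 1 gives 1/n_i² = 0.1113, i.e. n_i ≈ 3; this pair matches.

n_i = 3, n_f = 1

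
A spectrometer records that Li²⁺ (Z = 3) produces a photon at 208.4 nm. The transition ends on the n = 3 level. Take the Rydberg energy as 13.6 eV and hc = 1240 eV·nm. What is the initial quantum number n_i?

The photon energy is ΔE = hc/λ = 1240 / 208.4 = 5.950 eV.
With Z = 3, ΔE = 122.4 × (1/n_f² − 1/n_i²), so 1/n_f² − 1/n_i² = 0.04861.
With n_f = 3: 1/n_i² = 1/9 − 0.04861 = 0.06250, so n_i ≈ 4.00.

n_i = 4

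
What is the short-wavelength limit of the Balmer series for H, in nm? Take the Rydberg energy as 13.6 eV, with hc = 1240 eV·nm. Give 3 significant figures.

The Balmer series has lower level n_f = 2; the series limit corresponds to n_i → ∞.
ΔE_max = 13.6 × 1 / 2² = 3.400 eV.
λ_min = 1240 / 3.400 = 365 nm.

365 nm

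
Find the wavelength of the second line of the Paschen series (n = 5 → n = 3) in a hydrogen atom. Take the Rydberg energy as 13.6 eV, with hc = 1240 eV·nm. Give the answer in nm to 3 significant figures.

1280 nm

The Paschen series terminates on n_f = 3; the second line has n_i = 3+2 = 5.
ΔE = 13.60 × (1/3² − 1/5²) = 0.9671 eV.
λ = 1240 / 0.9671 = 1280 nm.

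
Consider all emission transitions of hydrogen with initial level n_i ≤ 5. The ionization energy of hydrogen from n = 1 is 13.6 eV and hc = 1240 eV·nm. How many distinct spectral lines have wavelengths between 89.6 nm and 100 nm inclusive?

2

Enumerate all n_i → n_f pairs with 1 ≤ n_f < n_i ≤ 5 and compute λ = 1240 / [13.6·1·(1/n_f² − 1/n_i²)].
Lines falling in [89.6, 100] nm: 5→1 (94.98 nm), 4→1 (97.25 nm).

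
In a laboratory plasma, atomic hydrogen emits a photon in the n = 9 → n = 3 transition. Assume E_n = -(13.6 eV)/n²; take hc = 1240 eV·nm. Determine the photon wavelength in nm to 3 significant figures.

ΔE = 13.60 × (1/3² − 1/9²) = 13.60 × 0.09877 = 1.343 eV.
λ = hc/ΔE = 1240 / 1.343 = 923 nm.

923 nm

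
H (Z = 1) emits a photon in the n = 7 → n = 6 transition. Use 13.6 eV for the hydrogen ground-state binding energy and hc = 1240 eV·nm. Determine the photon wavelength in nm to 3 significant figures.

ΔE = 13.60 × (1/6² − 1/7²) = 13.60 × 0.007370 = 0.1002 eV.
λ = hc/ΔE = 1240 / 0.1002 = 12400 nm.

12400 nm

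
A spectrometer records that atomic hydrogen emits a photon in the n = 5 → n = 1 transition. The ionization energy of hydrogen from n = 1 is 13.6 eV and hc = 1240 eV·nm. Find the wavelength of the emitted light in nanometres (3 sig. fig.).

ΔE = 13.60 × (1/1² − 1/5²) = 13.60 × 0.9600 = 13.06 eV.
λ = hc/ΔE = 1240 / 13.06 = 95.0 nm.

95.0 nm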